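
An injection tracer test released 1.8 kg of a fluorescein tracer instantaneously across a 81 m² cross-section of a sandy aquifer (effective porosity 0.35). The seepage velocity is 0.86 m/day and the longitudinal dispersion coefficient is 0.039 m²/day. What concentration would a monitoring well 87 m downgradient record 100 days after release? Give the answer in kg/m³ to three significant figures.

For an instantaneous plane source, C(x,t) = M/(n_e·A·√(4πDt)) · exp(−(x−vt)²/(4Dt)), with n_e·A the pore (flow) area.
Plume center vt = 0.86 × 100 = 86 m, so the well at 87 m is 1 m downgradient of the peak.
√(4πDt) = 7.001 m, giving peak height M/(n_e·A·√(4πDt)) = 1.8/(0.35 × 81 × 7.001) = 0.009069 kg/m³.
(x−vt)²/(4Dt) = (1)²/(4 × 0.039 × 100) = 0.06410; exp(−0.06410) = 0.9379.
C = 0.009069 × 0.9379 = 0.00851 kg/m³.

0.00851 kg/m³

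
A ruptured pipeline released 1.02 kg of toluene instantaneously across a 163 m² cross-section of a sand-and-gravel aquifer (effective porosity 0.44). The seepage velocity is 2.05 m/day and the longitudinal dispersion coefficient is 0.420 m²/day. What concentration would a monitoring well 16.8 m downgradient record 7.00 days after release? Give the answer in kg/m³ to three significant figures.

For an instantaneous plane source, C(x,t) = M/(n_e·A·√(4πDt)) · exp(−(x−vt)²/(4Dt)), with n_e·A the pore (flow) area.
Plume center vt = 2.05 × 7.00 = 14.35 m, so the well at 16.8 m is 2.45 m downgradient of the peak.
√(4πDt) = 6.078 m, giving peak height M/(n_e·A·√(4πDt)) = 1.02/(0.44 × 163 × 6.078) = 0.002340 kg/m³.
(x−vt)²/(4Dt) = (2.45)²/(4 × 0.420 × 7.00) = 0.5104; exp(−0.5104) = 0.6003.
C = 0.002340 × 0.6003 = 0.00140 kg/m³.

0.00140 kg/m³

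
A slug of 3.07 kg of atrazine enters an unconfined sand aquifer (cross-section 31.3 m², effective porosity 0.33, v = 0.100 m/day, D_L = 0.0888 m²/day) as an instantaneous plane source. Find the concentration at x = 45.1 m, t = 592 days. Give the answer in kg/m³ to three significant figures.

For an instantaneous plane source, C(x,t) = M/(n_e·A·√(4πDt)) · exp(−(x−vt)²/(4Dt)), with n_e·A the pore (flow) area.
Plume center vt = 0.100 × 592 = 59.2 m, so the well at 45.1 m is 14.1 m upgradient of the peak.
√(4πDt) = 25.70 m, giving peak height M/(n_e·A·√(4πDt)) = 3.07/(0.33 × 31.3 × 25.70) = 0.01157 kg/m³.
(x−vt)²/(4Dt) = (-14.1)²/(4 × 0.0888 × 592) = 0.9455; exp(−0.9455) = 0.3885.
C = 0.01157 × 0.3885 = 0.00449 kg/m³.

0.00449 kg/m³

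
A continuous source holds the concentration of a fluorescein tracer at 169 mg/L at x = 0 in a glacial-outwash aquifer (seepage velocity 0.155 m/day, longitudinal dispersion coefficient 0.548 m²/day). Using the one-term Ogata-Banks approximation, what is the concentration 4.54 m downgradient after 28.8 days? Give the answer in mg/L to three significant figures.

For a continuous step input, C/C₀ ≈ ½·erfc((x−vt)/(2√(Dt))).
vt = 0.155 × 28.8 = 4.464 m and 2√(Dt) = 2√(0.548 × 28.8) = 7.945 m.
Argument (x−vt)/(2√(Dt)) = (4.54 − 4.464)/7.945 = 0.009566; ½·erfc(0.009566) = 0.4946.
C = 169 × 0.4946 = 83.6 mg/L.

83.6 mg/L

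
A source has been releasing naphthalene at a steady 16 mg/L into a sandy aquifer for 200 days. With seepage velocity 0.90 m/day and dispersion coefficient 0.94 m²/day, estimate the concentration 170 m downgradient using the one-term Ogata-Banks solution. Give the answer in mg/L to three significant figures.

11.2 mg/L

For a continuous step input, C/C₀ ≈ ½·erfc((x−vt)/(2√(Dt))).
vt = 0.90 × 200 = 180 m and 2√(Dt) = 2√(0.94 × 200) = 27.42 m.
Argument (x−vt)/(2√(Dt)) = (170 − 180)/27.42 = -0.3647; ½·erfc(-0.3647) = 0.6970.
C = 16 × 0.6970 = 11.2 mg/L.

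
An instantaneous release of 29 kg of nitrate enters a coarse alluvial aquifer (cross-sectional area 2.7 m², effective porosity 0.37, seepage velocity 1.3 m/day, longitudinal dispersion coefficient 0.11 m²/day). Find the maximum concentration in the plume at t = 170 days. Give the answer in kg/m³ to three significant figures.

1.89 kg/m³

The peak of an instantaneous 1D plume sits at x = vt; there the Gaussian factor is 1 and C_max = M/(n_e·A·√(4πDt)), where n_e·A is the pore area the mass is dissolved in.
√(4πDt) = √(4π × 0.11 × 170) = 15.33 m, so C_max = 29/(0.37 × 2.7 × 15.33) = 1.89 kg/m³.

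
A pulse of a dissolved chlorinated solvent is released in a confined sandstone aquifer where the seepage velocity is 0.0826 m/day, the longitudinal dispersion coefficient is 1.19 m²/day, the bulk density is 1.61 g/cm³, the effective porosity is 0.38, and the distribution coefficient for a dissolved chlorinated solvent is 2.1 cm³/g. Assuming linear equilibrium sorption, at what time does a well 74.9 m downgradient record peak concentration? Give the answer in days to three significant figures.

Retardation factor R = 1 + ρ_b·K_d/n = 1 + 1.61 × 2.1/0.38 = 9.897.
Sorption retards both mechanisms: v_R = v/R = 0.008346 m/day, D_R = D/R = 0.1202 m²/day.
Peak time from v_R²t² + 2D_R t − x² = 0: t = (√(D_R² + v_R²x²) − D_R)/v_R².
√(D_R² + v_R²x²) = √(0.1202² + 0.008346² × 74.9²) = 0.6366; v_R² = 6.966e-05.
t = (0.6366 − 0.1202)/6.966e-05 = 7410 days.

7410 days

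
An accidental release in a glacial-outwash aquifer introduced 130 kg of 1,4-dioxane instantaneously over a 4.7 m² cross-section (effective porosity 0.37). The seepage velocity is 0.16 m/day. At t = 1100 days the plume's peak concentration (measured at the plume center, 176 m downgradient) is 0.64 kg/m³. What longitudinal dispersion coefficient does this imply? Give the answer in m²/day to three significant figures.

0.987 m²/day

At the plume center C_max = M/(n_e·A·√(4πDt)), so D = M²/(4πt·(n_e·A·C_max)²).
n_e·A·C_max = 0.37 × 4.7 × 0.64 = 1.113 kg/m.
D = 130²/(4π × 1100 × 1.113²) = 0.987 m²/day.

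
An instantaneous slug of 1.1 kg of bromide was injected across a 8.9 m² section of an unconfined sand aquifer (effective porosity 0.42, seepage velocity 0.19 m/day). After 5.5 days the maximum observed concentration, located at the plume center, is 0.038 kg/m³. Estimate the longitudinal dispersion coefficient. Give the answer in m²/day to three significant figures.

At the plume center C_max = M/(n_e·A·√(4πDt)), so D = M²/(4πt·(n_e·A·C_max)²).
n_e·A·C_max = 0.42 × 8.9 × 0.038 = 0.1420 kg/m.
D = 1.1²/(4π × 5.5 × 0.1420²) = 0.868 m²/day.

0.868 m²/day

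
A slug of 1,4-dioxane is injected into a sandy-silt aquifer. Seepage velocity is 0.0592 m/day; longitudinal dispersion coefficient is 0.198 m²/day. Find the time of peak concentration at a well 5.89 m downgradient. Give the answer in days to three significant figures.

For the 1D instantaneous-source solution, setting ∂C/∂t = 0 at fixed x gives v²t² + 2Dt − x² = 0, so t = (√(D² + v²x²) − D)/v².
√(D² + v²x²) = √(0.198² + 0.0592² × 5.89²) = 0.4010; v² = 0.00350464.
t = (0.4010 − 0.198)/0.00350464 = 57.9 days (vs. the pure-advection estimate x/v = 99.5 d).

57.9 days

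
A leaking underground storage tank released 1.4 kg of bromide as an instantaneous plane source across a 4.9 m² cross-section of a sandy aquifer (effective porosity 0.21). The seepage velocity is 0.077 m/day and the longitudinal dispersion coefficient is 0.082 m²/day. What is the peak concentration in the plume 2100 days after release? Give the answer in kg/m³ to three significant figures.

The peak of an instantaneous 1D plume sits at x = vt; there the Gaussian factor is 1 and C_max = M/(n_e·A·√(4πDt)), where n_e·A is the pore area the mass is dissolved in.
√(4πDt) = √(4π × 0.082 × 2100) = 46.52 m, so C_max = 1.4/(0.21 × 4.9 × 46.52) = 0.0292 kg/m³.

0.0292 kg/m³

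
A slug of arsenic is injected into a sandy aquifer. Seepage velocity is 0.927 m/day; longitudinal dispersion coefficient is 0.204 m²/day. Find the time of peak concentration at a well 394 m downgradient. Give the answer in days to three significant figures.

For the 1D instantaneous-source solution, setting ∂C/∂t = 0 at fixed x gives v²t² + 2Dt − x² = 0, so t = (√(D² + v²x²) − D)/v².
√(D² + v²x²) = √(0.204² + 0.927² × 394²) = 365.2; v² = 0.859329.
t = (365.2 − 0.204)/0.859329 = 425 days (vs. the pure-advection estimate x/v = 425 d).

425 days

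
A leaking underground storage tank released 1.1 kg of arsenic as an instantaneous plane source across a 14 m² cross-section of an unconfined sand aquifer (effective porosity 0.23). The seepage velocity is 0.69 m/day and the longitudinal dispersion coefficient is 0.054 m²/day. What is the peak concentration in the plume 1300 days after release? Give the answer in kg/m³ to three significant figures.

The peak of an instantaneous 1D plume sits at x = vt; there the Gaussian factor is 1 and C_max = M/(n_e·A·√(4πDt)), where n_e·A is the pore area the mass is dissolved in.
√(4πDt) = √(4π × 0.054 × 1300) = 29.70 m, so C_max = 1.1/(0.23 × 14 × 29.70) = 0.0115 kg/m³.

0.0115 kg/m³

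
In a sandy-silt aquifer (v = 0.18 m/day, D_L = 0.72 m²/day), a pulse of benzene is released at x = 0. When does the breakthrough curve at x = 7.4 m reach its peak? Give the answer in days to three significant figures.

For the 1D instantaneous-source solution, setting ∂C/∂t = 0 at fixed x gives v²t² + 2Dt − x² = 0, so t = (√(D² + v²x²) − D)/v².
√(D² + v²x²) = √(0.72² + 0.18² × 7.4²) = 1.514; v² = 0.0324.
t = (1.514 − 0.72)/0.0324 = 24.5 days (vs. the pure-advection estimate x/v = 41.1 d).

24.5 days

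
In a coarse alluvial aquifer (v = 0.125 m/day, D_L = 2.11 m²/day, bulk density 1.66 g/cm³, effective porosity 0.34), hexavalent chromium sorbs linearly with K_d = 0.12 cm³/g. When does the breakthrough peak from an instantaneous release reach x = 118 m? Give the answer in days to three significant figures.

Retardation factor R = 1 + ρ_b·K_d/n = 1 + 1.66 × 0.12/0.34 = 1.586.
Sorption retards both mechanisms: v_R = v/R = 0.07881 m/day, D_R = D/R = 1.330 m²/day.
Peak time from v_R²t² + 2D_R t − x² = 0: t = (√(D_R² + v_R²x²) − D_R)/v_R².
√(D_R² + v_R²x²) = √(1.330² + 0.07881² × 118²) = 9.394; v_R² = 0.006211.
t = (9.394 − 1.330)/0.006211 = 1300 days.

1300 days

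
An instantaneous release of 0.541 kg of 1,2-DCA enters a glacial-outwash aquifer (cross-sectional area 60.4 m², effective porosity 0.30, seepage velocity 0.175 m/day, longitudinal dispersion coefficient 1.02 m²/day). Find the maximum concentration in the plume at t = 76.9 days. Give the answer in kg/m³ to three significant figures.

0.000951 kg/m³

The peak of an instantaneous 1D plume sits at x = vt; there the Gaussian factor is 1 and C_max = M/(n_e·A·√(4πDt)), where n_e·A is the pore area the mass is dissolved in.
√(4πDt) = √(4π × 1.02 × 76.9) = 31.40 m, so C_max = 0.541/(0.30 × 60.4 × 31.40) = 0.000951 kg/m³.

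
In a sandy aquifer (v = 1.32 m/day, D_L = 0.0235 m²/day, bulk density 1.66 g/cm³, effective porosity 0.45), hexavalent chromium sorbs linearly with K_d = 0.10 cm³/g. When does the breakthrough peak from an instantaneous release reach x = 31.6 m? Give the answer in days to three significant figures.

32.8 days

Retardation factor R = 1 + ρ_b·K_d/n = 1 + 1.66 × 0.10/0.45 = 1.369.
Sorption retards both mechanisms: v_R = v/R = 0.9642 m/day, D_R = D/R = 0.01717 m²/day.
Peak time from v_R²t² + 2D_R t − x² = 0: t = (√(D_R² + v_R²x²) − D_R)/v_R².
√(D_R² + v_R²x²) = √(0.01717² + 0.9642² × 31.6²) = 30.47; v_R² = 0.9297.
t = (30.47 − 0.01717)/0.9297 = 32.8 days.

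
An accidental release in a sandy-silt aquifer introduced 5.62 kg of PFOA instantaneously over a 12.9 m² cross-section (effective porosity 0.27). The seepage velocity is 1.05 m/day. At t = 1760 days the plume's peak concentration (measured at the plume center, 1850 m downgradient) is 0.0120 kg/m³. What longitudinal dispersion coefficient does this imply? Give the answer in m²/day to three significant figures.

At the plume center C_max = M/(n_e·A·√(4πDt)), so D = M²/(4πt·(n_e·A·C_max)²).
n_e·A·C_max = 0.27 × 12.9 × 0.0120 = 0.04180 kg/m.
D = 5.62²/(4π × 1760 × 0.04180²) = 0.817 m²/day.

0.817 m²/day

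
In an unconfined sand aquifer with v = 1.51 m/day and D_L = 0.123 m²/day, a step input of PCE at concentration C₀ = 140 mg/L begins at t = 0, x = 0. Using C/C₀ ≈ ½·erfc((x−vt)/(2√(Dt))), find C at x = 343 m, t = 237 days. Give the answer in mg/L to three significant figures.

136 mg/L

For a continuous step input, C/C₀ ≈ ½·erfc((x−vt)/(2√(Dt))).
vt = 1.51 × 237 = 357.87 m and 2√(Dt) = 2√(0.123 × 237) = 10.80 m.
Argument (x−vt)/(2√(Dt)) = (343 − 357.87)/10.80 = -1.377; ½·erfc(-1.377) = 0.9743.
C = 140 × 0.9743 = 136 mg/L.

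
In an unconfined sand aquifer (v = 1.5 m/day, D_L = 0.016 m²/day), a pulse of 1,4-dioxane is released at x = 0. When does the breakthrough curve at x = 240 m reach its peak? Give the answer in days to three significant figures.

160 days

For the 1D instantaneous-source solution, setting ∂C/∂t = 0 at fixed x gives v²t² + 2Dt − x² = 0, so t = (√(D² + v²x²) − D)/v².
√(D² + v²x²) = √(0.016² + 1.5² × 240²) = 360.0; v² = 2.25.
t = (360.0 − 0.016)/2.25 = 160 days (vs. the pure-advection estimate x/v = 160 d).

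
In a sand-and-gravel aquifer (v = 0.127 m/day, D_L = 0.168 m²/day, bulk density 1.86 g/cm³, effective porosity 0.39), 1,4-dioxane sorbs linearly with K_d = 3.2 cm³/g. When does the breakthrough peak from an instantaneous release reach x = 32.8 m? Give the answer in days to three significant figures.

Retardation factor R = 1 + ρ_b·K_d/n = 1 + 1.86 × 3.2/0.39 = 16.26.
Sorption retards both mechanisms: v_R = v/R = 0.007811 m/day, D_R = D/R = 0.01033 m²/day.
Peak time from v_R²t² + 2D_R t − x² = 0: t = (√(D_R² + v_R²x²) − D_R)/v_R².
√(D_R² + v_R²x²) = √(0.01033² + 0.007811² × 32.8²) = 0.2564; v_R² = 6.101e-05.
t = (0.2564 − 0.01033)/6.101e-05 = 4030 days.

4030 days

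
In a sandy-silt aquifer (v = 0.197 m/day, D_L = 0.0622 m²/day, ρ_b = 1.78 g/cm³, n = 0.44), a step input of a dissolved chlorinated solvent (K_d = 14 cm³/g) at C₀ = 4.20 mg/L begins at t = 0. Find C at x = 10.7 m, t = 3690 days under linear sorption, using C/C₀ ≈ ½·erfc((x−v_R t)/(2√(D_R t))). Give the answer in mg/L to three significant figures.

Retardation factor R = 1 + ρ_b·K_d/n = 1 + 1.78 × 14/0.44 = 57.64.
Sorption retards both mechanisms: v_R = v/R = 0.003418 m/day, D_R = D/R = 0.001079 m²/day.
v_R·t = 0.003418 × 3690 = 12.61242 m; 2√(D_R t) = 3.991 m; argument = (10.7 − 12.61242)/3.991 = -0.4792.
C = C₀ × ½·erfc(-0.4792) = 4.20 × 0.7510 = 3.15 mg/L.

3.15 mg/L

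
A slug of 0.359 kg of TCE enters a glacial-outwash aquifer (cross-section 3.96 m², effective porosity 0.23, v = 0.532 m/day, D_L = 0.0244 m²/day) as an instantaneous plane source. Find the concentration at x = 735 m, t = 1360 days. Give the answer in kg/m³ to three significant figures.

0.00715 kg/m³

For an instantaneous plane source, C(x,t) = M/(n_e·A·√(4πDt)) · exp(−(x−vt)²/(4Dt)), with n_e·A the pore (flow) area.
Plume center vt = 0.532 × 1360 = 723.52 m, so the well at 735 m is 11.48 m downgradient of the peak.
√(4πDt) = 20.42 m, giving peak height M/(n_e·A·√(4πDt)) = 0.359/(0.23 × 3.96 × 20.42) = 0.01930 kg/m³.
(x−vt)²/(4Dt) = (11.48)²/(4 × 0.0244 × 1360) = 0.9929; exp(−0.9929) = 0.3705.
C = 0.01930 × 0.3705 = 0.00715 kg/m³.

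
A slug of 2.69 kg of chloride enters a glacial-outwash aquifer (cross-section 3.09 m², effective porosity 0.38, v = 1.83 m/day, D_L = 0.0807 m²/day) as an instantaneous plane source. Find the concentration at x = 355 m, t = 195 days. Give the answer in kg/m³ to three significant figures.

0.154 kg/m³

For an instantaneous plane source, C(x,t) = M/(n_e·A·√(4πDt)) · exp(−(x−vt)²/(4Dt)), with n_e·A the pore (flow) area.
Plume center vt = 1.83 × 195 = 356.85 m, so the well at 355 m is 1.85 m upgradient of the peak.
√(4πDt) = 14.06 m, giving peak height M/(n_e·A·√(4πDt)) = 2.69/(0.38 × 3.09 × 14.06) = 0.1629 kg/m³.
(x−vt)²/(4Dt) = (-1.85)²/(4 × 0.0807 × 195) = 0.05437; exp(−0.05437) = 0.9471.
C = 0.1629 × 0.9471 = 0.154 kg/m³.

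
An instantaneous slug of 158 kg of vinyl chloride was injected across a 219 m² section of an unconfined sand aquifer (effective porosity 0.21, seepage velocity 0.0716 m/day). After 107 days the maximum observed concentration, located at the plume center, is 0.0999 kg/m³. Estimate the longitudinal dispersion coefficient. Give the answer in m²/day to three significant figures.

0.880 m²/day

At the plume center C_max = M/(n_e·A·√(4πDt)), so D = M²/(4πt·(n_e·A·C_max)²).
n_e·A·C_max = 0.21 × 219 × 0.0999 = 4.594 kg/m.
D = 158²/(4π × 107 × 4.594²) = 0.880 m²/day.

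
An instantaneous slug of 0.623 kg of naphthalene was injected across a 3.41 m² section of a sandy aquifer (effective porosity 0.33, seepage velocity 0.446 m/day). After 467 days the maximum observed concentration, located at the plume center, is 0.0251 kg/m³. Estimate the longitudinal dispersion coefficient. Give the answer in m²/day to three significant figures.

0.0829 m²/day

At the plume center C_max = M/(n_e·A·√(4πDt)), so D = M²/(4πt·(n_e·A·C_max)²).
n_e·A·C_max = 0.33 × 3.41 × 0.0251 = 0.02825 kg/m.
D = 0.623²/(4π × 467 × 0.02825²) = 0.0829 m²/day.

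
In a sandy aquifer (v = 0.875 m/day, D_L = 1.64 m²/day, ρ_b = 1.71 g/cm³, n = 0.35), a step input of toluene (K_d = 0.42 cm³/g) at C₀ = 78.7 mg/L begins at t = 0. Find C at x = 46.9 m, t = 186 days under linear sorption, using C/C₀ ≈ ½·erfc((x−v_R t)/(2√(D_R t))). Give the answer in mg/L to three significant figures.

Retardation factor R = 1 + ρ_b·K_d/n = 1 + 1.71 × 0.42/0.35 = 3.052.
Sorption retards both mechanisms: v_R = v/R = 0.2867 m/day, D_R = D/R = 0.5374 m²/day.
v_R·t = 0.2867 × 186 = 53.3262 m; 2√(D_R t) = 20.00 m; argument = (46.9 − 53.3262)/20.00 = -0.3213.
C = C₀ × ½·erfc(-0.3213) = 78.7 × 0.6752 = 53.1 mg/L.

53.1 mg/L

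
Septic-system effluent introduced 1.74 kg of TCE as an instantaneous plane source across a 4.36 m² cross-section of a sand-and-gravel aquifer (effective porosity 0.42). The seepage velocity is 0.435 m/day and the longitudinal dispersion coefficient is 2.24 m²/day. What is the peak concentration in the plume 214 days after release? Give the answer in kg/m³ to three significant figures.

The peak of an instantaneous 1D plume sits at x = vt; there the Gaussian factor is 1 and C_max = M/(n_e·A·√(4πDt)), where n_e·A is the pore area the mass is dissolved in.
√(4πDt) = √(4π × 2.24 × 214) = 77.61 m, so C_max = 1.74/(0.42 × 4.36 × 77.61) = 0.0122 kg/m³.

0.0122 kg/m³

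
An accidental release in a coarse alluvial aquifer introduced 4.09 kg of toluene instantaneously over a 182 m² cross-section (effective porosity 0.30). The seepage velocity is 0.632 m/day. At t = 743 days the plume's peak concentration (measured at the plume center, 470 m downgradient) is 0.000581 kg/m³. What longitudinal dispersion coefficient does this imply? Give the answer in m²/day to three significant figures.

1.78 m²/day

At the plume center C_max = M/(n_e·A·√(4πDt)), so D = M²/(4πt·(n_e·A·C_max)²).
n_e·A·C_max = 0.30 × 182 × 0.000581 = 0.03172 kg/m.
D = 4.09²/(4π × 743 × 0.03172²) = 1.78 m²/day.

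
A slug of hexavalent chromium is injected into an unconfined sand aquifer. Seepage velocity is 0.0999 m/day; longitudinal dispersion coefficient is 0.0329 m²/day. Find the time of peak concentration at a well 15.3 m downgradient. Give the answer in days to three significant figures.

For the 1D instantaneous-source solution, setting ∂C/∂t = 0 at fixed x gives v²t² + 2Dt − x² = 0, so t = (√(D² + v²x²) − D)/v².
√(D² + v²x²) = √(0.0329² + 0.0999² × 15.3²) = 1.529; v² = 0.00998001.
t = (1.529 − 0.0329)/0.00998001 = 150 days (vs. the pure-advection estimate x/v = 153 d).

150 days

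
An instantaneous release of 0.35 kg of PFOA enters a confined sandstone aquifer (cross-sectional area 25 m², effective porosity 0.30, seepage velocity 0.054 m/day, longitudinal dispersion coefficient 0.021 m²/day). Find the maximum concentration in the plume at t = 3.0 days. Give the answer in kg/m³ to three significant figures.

The peak of an instantaneous 1D plume sits at x = vt; there the Gaussian factor is 1 and C_max = M/(n_e·A·√(4πDt)), where n_e·A is the pore area the mass is dissolved in.
√(4πDt) = √(4π × 0.021 × 3.0) = 0.8898 m, so C_max = 0.35/(0.30 × 25 × 0.8898) = 0.0524 kg/m³.

0.0524 kg/m³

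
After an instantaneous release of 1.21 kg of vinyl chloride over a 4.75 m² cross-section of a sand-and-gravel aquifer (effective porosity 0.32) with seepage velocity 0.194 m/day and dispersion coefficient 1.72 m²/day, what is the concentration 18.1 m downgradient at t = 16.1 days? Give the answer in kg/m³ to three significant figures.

0.00563 kg/m³

For an instantaneous plane source, C(x,t) = M/(n_e·A·√(4πDt)) · exp(−(x−vt)²/(4Dt)), with n_e·A the pore (flow) area.
Plume center vt = 0.194 × 16.1 = 3.1234 m, so the well at 18.1 m is 14.9766 m downgradient of the peak.
√(4πDt) = 18.65 m, giving peak height M/(n_e·A·√(4πDt)) = 1.21/(0.32 × 4.75 × 18.65) = 0.04268 kg/m³.
(x−vt)²/(4Dt) = (14.9766)²/(4 × 1.72 × 16.1) = 2.025; exp(−2.025) = 0.1320.
C = 0.04268 × 0.1320 = 0.00563 kg/m³.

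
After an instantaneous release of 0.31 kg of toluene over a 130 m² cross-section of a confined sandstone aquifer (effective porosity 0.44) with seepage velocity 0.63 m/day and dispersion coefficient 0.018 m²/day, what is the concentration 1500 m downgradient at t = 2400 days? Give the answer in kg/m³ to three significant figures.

0.000101 kg/m³

For an instantaneous plane source, C(x,t) = M/(n_e·A·√(4πDt)) · exp(−(x−vt)²/(4Dt)), with n_e·A the pore (flow) area.
Plume center vt = 0.63 × 2400 = 1512 m, so the well at 1500 m is 12 m upgradient of the peak.
√(4πDt) = 23.30 m, giving peak height M/(n_e·A·√(4πDt)) = 0.31/(0.44 × 130 × 23.30) = 0.0002326 kg/m³.
(x−vt)²/(4Dt) = (-12)²/(4 × 0.018 × 2400) = 0.8333; exp(−0.8333) = 0.4346.
C = 0.0002326 × 0.4346 = 0.000101 kg/m³.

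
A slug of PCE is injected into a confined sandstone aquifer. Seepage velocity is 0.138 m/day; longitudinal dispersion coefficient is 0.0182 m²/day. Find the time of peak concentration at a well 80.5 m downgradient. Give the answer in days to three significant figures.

582 days

For the 1D instantaneous-source solution, setting ∂C/∂t = 0 at fixed x gives v²t² + 2Dt − x² = 0, so t = (√(D² + v²x²) − D)/v².
√(D² + v²x²) = √(0.0182² + 0.138² × 80.5²) = 11.11; v² = 0.019044.
t = (11.11 − 0.0182)/0.019044 = 582 days (vs. the pure-advection estimate x/v = 583 d).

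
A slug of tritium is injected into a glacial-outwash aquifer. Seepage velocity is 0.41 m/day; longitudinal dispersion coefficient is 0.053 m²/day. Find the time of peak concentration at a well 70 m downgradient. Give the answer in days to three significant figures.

For the 1D instantaneous-source solution, setting ∂C/∂t = 0 at fixed x gives v²t² + 2Dt − x² = 0, so t = (√(D² + v²x²) − D)/v².
√(D² + v²x²) = √(0.053² + 0.41² × 70²) = 28.70; v² = 0.1681.
t = (28.70 − 0.053)/0.1681 = 170 days (vs. the pure-advection estimate x/v = 171 d).

170 days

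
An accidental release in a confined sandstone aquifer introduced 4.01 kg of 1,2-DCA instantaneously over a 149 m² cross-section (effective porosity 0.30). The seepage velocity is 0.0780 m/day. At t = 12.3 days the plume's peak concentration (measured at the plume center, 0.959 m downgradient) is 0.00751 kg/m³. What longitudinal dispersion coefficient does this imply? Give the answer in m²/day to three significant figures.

0.923 m²/day

At the plume center C_max = M/(n_e·A·√(4πDt)), so D = M²/(4πt·(n_e·A·C_max)²).
n_e·A·C_max = 0.30 × 149 × 0.00751 = 0.3357 kg/m.
D = 4.01²/(4π × 12.3 × 0.3357²) = 0.923 m²/day.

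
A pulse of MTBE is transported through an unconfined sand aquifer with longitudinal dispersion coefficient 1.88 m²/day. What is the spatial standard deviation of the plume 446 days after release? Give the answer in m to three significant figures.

Dispersive spreading gives a Gaussian with σ² = 2Dt; advection only shifts the center.
σ = √(2 × 1.88 × 446) = 41.0 m.

41.0 m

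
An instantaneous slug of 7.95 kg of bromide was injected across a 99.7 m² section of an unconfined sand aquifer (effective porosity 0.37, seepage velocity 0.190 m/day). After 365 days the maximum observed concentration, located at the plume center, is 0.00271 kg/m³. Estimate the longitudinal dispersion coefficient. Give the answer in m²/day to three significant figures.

1.38 m²/day

At the plume center C_max = M/(n_e·A·√(4πDt)), so D = M²/(4πt·(n_e·A·C_max)²).
n_e·A·C_max = 0.37 × 99.7 × 0.00271 = 0.09997 kg/m.
D = 7.95²/(4π × 365 × 0.09997²) = 1.38 m²/day.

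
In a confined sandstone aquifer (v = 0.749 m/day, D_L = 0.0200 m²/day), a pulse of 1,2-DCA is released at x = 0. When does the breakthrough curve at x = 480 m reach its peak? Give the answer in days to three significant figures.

641 days

For the 1D instantaneous-source solution, setting ∂C/∂t = 0 at fixed x gives v²t² + 2Dt − x² = 0, so t = (√(D² + v²x²) − D)/v².
√(D² + v²x²) = √(0.0200² + 0.749² × 480²) = 359.5; v² = 0.561001.
t = (359.5 − 0.0200)/0.561001 = 641 days (vs. the pure-advection estimate x/v = 641 d).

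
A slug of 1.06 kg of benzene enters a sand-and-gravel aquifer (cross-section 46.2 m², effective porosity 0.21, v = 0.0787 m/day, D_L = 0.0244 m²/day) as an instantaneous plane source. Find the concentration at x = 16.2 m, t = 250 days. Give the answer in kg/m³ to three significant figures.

0.00761 kg/m³

For an instantaneous plane source, C(x,t) = M/(n_e·A·√(4πDt)) · exp(−(x−vt)²/(4Dt)), with n_e·A the pore (flow) area.
Plume center vt = 0.0787 × 250 = 19.675 m, so the well at 16.2 m is 3.475 m upgradient of the peak.
√(4πDt) = 8.755 m, giving peak height M/(n_e·A·√(4πDt)) = 1.06/(0.21 × 46.2 × 8.755) = 0.01248 kg/m³.
(x−vt)²/(4Dt) = (-3.475)²/(4 × 0.0244 × 250) = 0.4949; exp(−0.4949) = 0.6096.
C = 0.01248 × 0.6096 = 0.00761 kg/m³.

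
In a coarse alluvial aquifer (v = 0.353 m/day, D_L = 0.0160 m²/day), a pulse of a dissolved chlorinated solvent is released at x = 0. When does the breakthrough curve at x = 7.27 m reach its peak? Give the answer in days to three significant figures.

20.5 days

For the 1D instantaneous-source solution, setting ∂C/∂t = 0 at fixed x gives v²t² + 2Dt − x² = 0, so t = (√(D² + v²x²) − D)/v².
√(D² + v²x²) = √(0.0160² + 0.353² × 7.27²) = 2.566; v² = 0.124609.
t = (2.566 − 0.0160)/0.124609 = 20.5 days (vs. the pure-advection estimate x/v = 20.6 d).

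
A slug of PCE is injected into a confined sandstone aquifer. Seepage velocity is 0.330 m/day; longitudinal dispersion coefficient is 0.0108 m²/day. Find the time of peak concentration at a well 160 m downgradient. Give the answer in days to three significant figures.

485 days

For the 1D instantaneous-source solution, setting ∂C/∂t = 0 at fixed x gives v²t² + 2Dt − x² = 0, so t = (√(D² + v²x²) − D)/v².
√(D² + v²x²) = √(0.0108² + 0.330² × 160²) = 52.80; v² = 0.1089.
t = (52.80 − 0.0108)/0.1089 = 485 days (vs. the pure-advection estimate x/v = 485 d).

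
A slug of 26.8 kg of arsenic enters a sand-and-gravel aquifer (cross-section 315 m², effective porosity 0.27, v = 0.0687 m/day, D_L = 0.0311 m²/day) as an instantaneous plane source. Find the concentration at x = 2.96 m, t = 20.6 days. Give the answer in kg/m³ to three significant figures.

For an instantaneous plane source, C(x,t) = M/(n_e·A·√(4πDt)) · exp(−(x−vt)²/(4Dt)), with n_e·A the pore (flow) area.
Plume center vt = 0.0687 × 20.6 = 1.41522 m, so the well at 2.96 m is 1.54478 m downgradient of the peak.
√(4πDt) = 2.837 m, giving peak height M/(n_e·A·√(4πDt)) = 26.8/(0.27 × 315 × 2.837) = 0.1111 kg/m³.
(x−vt)²/(4Dt) = (1.54478)²/(4 × 0.0311 × 20.6) = 0.9312; exp(−0.9312) = 0.3941.
C = 0.1111 × 0.3941 = 0.0438 kg/m³.

0.0438 kg/m³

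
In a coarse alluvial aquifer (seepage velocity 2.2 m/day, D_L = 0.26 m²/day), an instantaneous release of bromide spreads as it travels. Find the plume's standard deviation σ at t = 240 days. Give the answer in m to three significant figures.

11.2 m

Dispersive spreading gives a Gaussian with σ² = 2Dt; advection only shifts the center.
σ = √(2 × 0.26 × 240) = 11.2 m.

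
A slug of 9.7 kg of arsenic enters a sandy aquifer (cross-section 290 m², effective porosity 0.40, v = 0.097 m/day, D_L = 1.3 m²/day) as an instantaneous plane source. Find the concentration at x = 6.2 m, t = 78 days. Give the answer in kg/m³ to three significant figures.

0.00233 kg/m³

For an instantaneous plane source, C(x,t) = M/(n_e·A·√(4πDt)) · exp(−(x−vt)²/(4Dt)), with n_e·A the pore (flow) area.
Plume center vt = 0.097 × 78 = 7.566 m, so the well at 6.2 m is 1.366 m upgradient of the peak.
√(4πDt) = 35.70 m, giving peak height M/(n_e·A·√(4πDt)) = 9.7/(0.40 × 290 × 35.70) = 0.002342 kg/m³.
(x−vt)²/(4Dt) = (-1.366)²/(4 × 1.3 × 78) = 0.004600; exp(−0.004600) = 0.9954.
C = 0.002342 × 0.9954 = 0.00233 kg/m³.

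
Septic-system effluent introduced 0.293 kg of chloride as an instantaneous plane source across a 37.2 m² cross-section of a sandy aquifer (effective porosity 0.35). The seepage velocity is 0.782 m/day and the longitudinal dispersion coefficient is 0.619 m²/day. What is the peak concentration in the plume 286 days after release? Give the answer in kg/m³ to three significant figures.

The peak of an instantaneous 1D plume sits at x = vt; there the Gaussian factor is 1 and C_max = M/(n_e·A·√(4πDt)), where n_e·A is the pore area the mass is dissolved in.
√(4πDt) = √(4π × 0.619 × 286) = 47.17 m, so C_max = 0.293/(0.35 × 37.2 × 47.17) = 0.000477 kg/m³.

0.000477 kg/m³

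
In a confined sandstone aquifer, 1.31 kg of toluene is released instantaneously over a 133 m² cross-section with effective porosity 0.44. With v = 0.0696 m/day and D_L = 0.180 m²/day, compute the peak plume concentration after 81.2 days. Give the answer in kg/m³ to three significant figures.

0.00165 kg/m³

The peak of an instantaneous 1D plume sits at x = vt; there the Gaussian factor is 1 and C_max = M/(n_e·A·√(4πDt)), where n_e·A is the pore area the mass is dissolved in.
√(4πDt) = √(4π × 0.180 × 81.2) = 13.55 m, so C_max = 1.31/(0.44 × 133 × 13.55) = 0.00165 kg/m³.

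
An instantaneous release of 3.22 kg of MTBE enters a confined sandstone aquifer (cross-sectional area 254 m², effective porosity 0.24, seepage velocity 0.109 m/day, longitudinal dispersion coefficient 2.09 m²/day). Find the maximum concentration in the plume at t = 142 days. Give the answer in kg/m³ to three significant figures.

0.000865 kg/m³

The peak of an instantaneous 1D plume sits at x = vt; there the Gaussian factor is 1 and C_max = M/(n_e·A·√(4πDt)), where n_e·A is the pore area the mass is dissolved in.
√(4πDt) = √(4π × 2.09 × 142) = 61.07 m, so C_max = 3.22/(0.24 × 254 × 61.07) = 0.000865 kg/m³.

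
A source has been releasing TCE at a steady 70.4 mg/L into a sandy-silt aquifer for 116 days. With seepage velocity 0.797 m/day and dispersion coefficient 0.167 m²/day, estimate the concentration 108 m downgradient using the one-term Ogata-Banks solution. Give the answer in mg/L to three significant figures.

0.440 mg/L

For a continuous step input, C/C₀ ≈ ½·erfc((x−vt)/(2√(Dt))).
vt = 0.797 × 116 = 92.452 m and 2√(Dt) = 2√(0.167 × 116) = 8.803 m.
Argument (x−vt)/(2√(Dt)) = (108 − 92.452)/8.803 = 1.766; ½·erfc(1.766) = 0.006254.
C = 70.4 × 0.006254 = 0.440 mg/L.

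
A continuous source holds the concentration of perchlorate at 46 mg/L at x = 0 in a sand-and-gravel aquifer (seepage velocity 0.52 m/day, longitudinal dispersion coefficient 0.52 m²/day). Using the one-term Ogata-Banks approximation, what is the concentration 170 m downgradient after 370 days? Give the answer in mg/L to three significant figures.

40.2 mg/L

For a continuous step input, C/C₀ ≈ ½·erfc((x−vt)/(2√(Dt))).
vt = 0.52 × 370 = 192.4 m and 2√(Dt) = 2√(0.52 × 370) = 27.74 m.
Argument (x−vt)/(2√(Dt)) = (170 − 192.4)/27.74 = -0.8075; ½·erfc(-0.8075) = 0.8733.
C = 46 × 0.8733 = 40.2 mg/L.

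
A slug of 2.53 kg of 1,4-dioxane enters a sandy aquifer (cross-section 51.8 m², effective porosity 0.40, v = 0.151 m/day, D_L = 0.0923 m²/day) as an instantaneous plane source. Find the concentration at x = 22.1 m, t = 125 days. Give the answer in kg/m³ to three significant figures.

0.00809 kg/m³

For an instantaneous plane source, C(x,t) = M/(n_e·A·√(4πDt)) · exp(−(x−vt)²/(4Dt)), with n_e·A the pore (flow) area.
Plume center vt = 0.151 × 125 = 18.875 m, so the well at 22.1 m is 3.225 m downgradient of the peak.
√(4πDt) = 12.04 m, giving peak height M/(n_e·A·√(4πDt)) = 2.53/(0.40 × 51.8 × 12.04) = 0.01014 kg/m³.
(x−vt)²/(4Dt) = (3.225)²/(4 × 0.0923 × 125) = 0.2254; exp(−0.2254) = 0.7982.
C = 0.01014 × 0.7982 = 0.00809 kg/m³.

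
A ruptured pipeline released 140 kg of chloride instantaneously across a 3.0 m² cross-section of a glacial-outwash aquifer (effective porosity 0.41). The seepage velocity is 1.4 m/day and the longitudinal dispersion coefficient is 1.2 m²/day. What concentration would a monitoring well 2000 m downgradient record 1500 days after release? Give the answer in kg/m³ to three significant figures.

0.189 kg/m³

For an instantaneous plane source, C(x,t) = M/(n_e·A·√(4πDt)) · exp(−(x−vt)²/(4Dt)), with n_e·A the pore (flow) area.
Plume center vt = 1.4 × 1500 = 2100 m, so the well at 2000 m is 100 m upgradient of the peak.
√(4πDt) = 150.4 m, giving peak height M/(n_e·A·√(4πDt)) = 140/(0.41 × 3.0 × 150.4) = 0.7568 kg/m³.
(x−vt)²/(4Dt) = (-100)²/(4 × 1.2 × 1500) = 1.389; exp(−1.389) = 0.2493.
C = 0.7568 × 0.2493 = 0.189 kg/m³.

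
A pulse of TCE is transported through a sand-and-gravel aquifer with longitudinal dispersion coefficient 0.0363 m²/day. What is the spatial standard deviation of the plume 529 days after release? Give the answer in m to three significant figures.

6.20 m

Dispersive spreading gives a Gaussian with σ² = 2Dt; advection only shifts the center.
σ = √(2 × 0.0363 × 529) = 6.20 m.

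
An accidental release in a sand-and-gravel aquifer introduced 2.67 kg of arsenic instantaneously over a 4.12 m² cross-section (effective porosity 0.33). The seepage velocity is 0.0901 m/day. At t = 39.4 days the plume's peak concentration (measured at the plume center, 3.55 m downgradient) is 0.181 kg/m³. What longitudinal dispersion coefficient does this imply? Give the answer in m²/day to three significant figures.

At the plume center C_max = M/(n_e·A·√(4πDt)), so D = M²/(4πt·(n_e·A·C_max)²).
n_e·A·C_max = 0.33 × 4.12 × 0.181 = 0.2461 kg/m.
D = 2.67²/(4π × 39.4 × 0.2461²) = 0.238 m²/day.

0.238 m²/day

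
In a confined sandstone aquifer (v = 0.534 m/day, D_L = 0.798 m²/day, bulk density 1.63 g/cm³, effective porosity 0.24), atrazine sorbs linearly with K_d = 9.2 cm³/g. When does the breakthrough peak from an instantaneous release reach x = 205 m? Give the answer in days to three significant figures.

Retardation factor R = 1 + ρ_b·K_d/n = 1 + 1.63 × 9.2/0.24 = 63.48.
Sorption retards both mechanisms: v_R = v/R = 0.008412 m/day, D_R = D/R = 0.01257 m²/day.
Peak time from v_R²t² + 2D_R t − x² = 0: t = (√(D_R² + v_R²x²) − D_R)/v_R².
√(D_R² + v_R²x²) = √(0.01257² + 0.008412² × 205²) = 1.725; v_R² = 7.076e-05.
t = (1.725 − 0.01257)/7.076e-05 = 24200 days.

24200 days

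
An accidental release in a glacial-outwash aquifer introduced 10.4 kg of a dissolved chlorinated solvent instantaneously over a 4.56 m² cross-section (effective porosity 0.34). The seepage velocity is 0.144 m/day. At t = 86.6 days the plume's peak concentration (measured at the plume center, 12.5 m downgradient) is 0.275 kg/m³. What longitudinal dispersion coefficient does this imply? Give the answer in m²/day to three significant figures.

0.547 m²/day

At the plume center C_max = M/(n_e·A·√(4πDt)), so D = M²/(4πt·(n_e·A·C_max)²).
n_e·A·C_max = 0.34 × 4.56 × 0.275 = 0.4264 kg/m.
D = 10.4²/(4π × 86.6 × 0.4264²) = 0.547 m²/day.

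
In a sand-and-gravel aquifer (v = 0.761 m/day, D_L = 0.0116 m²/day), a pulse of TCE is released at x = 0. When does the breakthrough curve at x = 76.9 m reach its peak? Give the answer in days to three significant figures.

101 days

For the 1D instantaneous-source solution, setting ∂C/∂t = 0 at fixed x gives v²t² + 2Dt − x² = 0, so t = (√(D² + v²x²) − D)/v².
√(D² + v²x²) = √(0.0116² + 0.761² × 76.9²) = 58.52; v² = 0.579121.
t = (58.52 − 0.0116)/0.579121 = 101 days (vs. the pure-advection estimate x/v = 101 d).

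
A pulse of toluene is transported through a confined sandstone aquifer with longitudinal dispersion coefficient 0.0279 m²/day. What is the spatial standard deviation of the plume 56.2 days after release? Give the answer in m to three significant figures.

1.77 m

Dispersive spreading gives a Gaussian with σ² = 2Dt; advection only shifts the center.
σ = √(2 × 0.0279 × 56.2) = 1.77 m.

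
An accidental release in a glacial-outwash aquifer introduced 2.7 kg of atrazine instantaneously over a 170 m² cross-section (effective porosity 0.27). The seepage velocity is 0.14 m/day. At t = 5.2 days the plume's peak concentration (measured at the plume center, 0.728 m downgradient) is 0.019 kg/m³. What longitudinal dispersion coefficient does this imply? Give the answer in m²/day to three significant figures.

At the plume center C_max = M/(n_e·A·√(4πDt)), so D = M²/(4πt·(n_e·A·C_max)²).
n_e·A·C_max = 0.27 × 170 × 0.019 = 0.8721 kg/m.
D = 2.7²/(4π × 5.2 × 0.8721²) = 0.147 m²/day.

0.147 m²/day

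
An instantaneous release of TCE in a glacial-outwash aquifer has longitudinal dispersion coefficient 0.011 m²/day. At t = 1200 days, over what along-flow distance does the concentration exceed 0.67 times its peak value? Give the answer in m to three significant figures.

9.20 m

The plume is Gaussian with σ = √(2Dt) = √(2 × 0.011 × 1200) = 5.138 m.
C/C_peak = exp(−Δx²/(2σ²)) = 0.67 ⇒ Δx = σ·√(−2 ln 0.67) = 5.138 × 0.8950 = 4.599 m.
Width = 2Δx = 9.20 m.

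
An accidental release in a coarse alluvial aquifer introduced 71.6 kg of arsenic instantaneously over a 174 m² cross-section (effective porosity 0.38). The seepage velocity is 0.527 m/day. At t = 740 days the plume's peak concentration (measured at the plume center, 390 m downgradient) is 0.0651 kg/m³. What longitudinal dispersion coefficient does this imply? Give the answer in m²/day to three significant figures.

0.0298 m²/day

At the plume center C_max = M/(n_e·A·√(4πDt)), so D = M²/(4πt·(n_e·A·C_max)²).
n_e·A·C_max = 0.38 × 174 × 0.0651 = 4.304 kg/m.
D = 71.6²/(4π × 740 × 4.304²) = 0.0298 m²/day.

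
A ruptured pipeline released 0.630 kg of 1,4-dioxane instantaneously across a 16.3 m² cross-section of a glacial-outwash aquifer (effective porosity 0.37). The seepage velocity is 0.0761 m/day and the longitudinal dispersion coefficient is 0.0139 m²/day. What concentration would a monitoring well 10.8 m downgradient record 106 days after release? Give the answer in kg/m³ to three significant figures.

0.00683 kg/m³

For an instantaneous plane source, C(x,t) = M/(n_e·A·√(4πDt)) · exp(−(x−vt)²/(4Dt)), with n_e·A the pore (flow) area.
Plume center vt = 0.0761 × 106 = 8.0666 m, so the well at 10.8 m is 2.7334 m downgradient of the peak.
√(4πDt) = 4.303 m, giving peak height M/(n_e·A·√(4πDt)) = 0.630/(0.37 × 16.3 × 4.303) = 0.02428 kg/m³.
(x−vt)²/(4Dt) = (2.7334)²/(4 × 0.0139 × 106) = 1.268; exp(−1.268) = 0.2814.
C = 0.02428 × 0.2814 = 0.00683 kg/m³.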